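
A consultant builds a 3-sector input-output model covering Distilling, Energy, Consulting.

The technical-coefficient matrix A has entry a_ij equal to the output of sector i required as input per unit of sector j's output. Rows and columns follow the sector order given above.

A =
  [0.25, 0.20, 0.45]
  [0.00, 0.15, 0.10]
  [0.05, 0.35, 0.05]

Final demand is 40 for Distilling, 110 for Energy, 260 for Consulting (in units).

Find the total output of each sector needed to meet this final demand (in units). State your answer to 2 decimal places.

x_D = 310.73, x_E = 170.94, x_C = 353.02

I − A =
  [   0.75    -0.20    -0.45]
  [   0.00     0.85    -0.10]
  [  -0.05    -0.35     0.95]
Cofactors of I−A, C_ij = (−1)^(i+j)·(minor ij) (rows/columns in the sector order above):
  C_11 = (0.85)(0.95) − (-0.10)(-0.35) = 0.7725
  C_12 = −[(0.00)(0.95) − (-0.10)(-0.05)] = 0.0050
  C_13 = (0.00)(-0.35) − (0.85)(-0.05) = 0.0425
  C_21 = −[(-0.20)(0.95) − (-0.45)(-0.35)] = 0.3475
  C_22 = (0.75)(0.95) − (-0.45)(-0.05) = 0.6900
  C_23 = −[(0.75)(-0.35) − (-0.20)(-0.05)] = 0.2725
  C_31 = (-0.20)(-0.10) − (-0.45)(0.85) = 0.4025
  C_32 = −[(0.75)(-0.10) − (-0.45)(0.00)] = 0.0750
  C_33 = (0.75)(0.85) − (-0.20)(0.00) = 0.6375
det(I−A) = Σ_j (I−A)_1j·C_1j = (0.75)(0.7725) + (-0.20)(0.0050) + (-0.45)(0.0425) = 0.55925
adj(I−A) = Cᵀ =
  [ 0.7725   0.3475   0.4025]
  [ 0.0050   0.6900   0.0750]
  [ 0.0425   0.2725   0.6375]
(I − A)⁻¹ = adj(I−A) / det(I−A) ≈
  [   1.3813     0.6214     0.7197]
  [   0.0089     1.2338     0.1341]
  [   0.0760     0.4873     1.1399]
x = (I − A)⁻¹ d = adj(I−A)·d / det(I−A), with det(I−A) = 0.55925:
  x_D = (0.7725·40 + 0.3475·110 + 0.4025·260) / 0.55925 = 173.775 / 0.55925 ≈ 310.73
  x_E = (0.0050·40 + 0.6900·110 + 0.0750·260) / 0.55925 = 95.60 / 0.55925 ≈ 170.94
  x_C = (0.0425·40 + 0.2725·110 + 0.6375·260) / 0.55925 = 197.425 / 0.55925 ≈ 353.02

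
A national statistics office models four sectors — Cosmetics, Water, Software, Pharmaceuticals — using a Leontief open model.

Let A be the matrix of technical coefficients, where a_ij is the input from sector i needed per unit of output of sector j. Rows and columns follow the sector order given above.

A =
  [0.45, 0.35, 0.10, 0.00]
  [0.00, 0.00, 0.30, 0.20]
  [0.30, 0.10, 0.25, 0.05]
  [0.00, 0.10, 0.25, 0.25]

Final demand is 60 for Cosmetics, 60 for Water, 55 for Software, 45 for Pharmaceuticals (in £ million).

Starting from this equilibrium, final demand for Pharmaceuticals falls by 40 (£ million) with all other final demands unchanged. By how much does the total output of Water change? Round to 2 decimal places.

Δx_W = -14.90

I − A =
  [   0.55    -0.35    -0.10     0.00]
  [   0.00     1.00    -0.30    -0.20]
  [  -0.30    -0.10     0.75    -0.05]
  [   0.00    -0.10    -0.25     0.75]
Compute the cofactors C_ij = (−1)^(i+j)·(3×3 minor ij) of I−A; the adjugate is their transpose:
adj(I−A) = Cᵀ =
  [ 0.50600   0.20050   0.16925   0.06475]
  [ 0.08250   0.28000   0.15125   0.08475]
  [ 0.21900   0.12275   0.40150   0.05950]
  [ 0.08400   0.07825   0.15400   0.33450]
det(I−A) = Σ_j (I−A)_1j·C_1j = (0.55)(0.50600) + (-0.35)(0.08250) + (-0.10)(0.21900) + (0.00)(0.08400) = 0.227525
(I − A)⁻¹ = adj(I−A) / det(I−A) ≈
  [   2.2239     0.8812     0.7439     0.2846]
  [   0.3626     1.2306     0.6648     0.3725]
  [   0.9625     0.5395     1.7646     0.2615]
  [   0.3692     0.3439     0.6768     1.4702]
Δx = (I − A)⁻¹ Δd with Δd having -40 in the Pharmaceuticals component and 0 elsewhere.
So Δx_W = L_WP · (-40), where L_WP = adj(I−A)_WP / det(I−A) = 0.08475 / 0.227525.
Δx_W = 0.08475 × (-40) / 0.227525 = -3.39 / 0.227525 ≈ -14.90.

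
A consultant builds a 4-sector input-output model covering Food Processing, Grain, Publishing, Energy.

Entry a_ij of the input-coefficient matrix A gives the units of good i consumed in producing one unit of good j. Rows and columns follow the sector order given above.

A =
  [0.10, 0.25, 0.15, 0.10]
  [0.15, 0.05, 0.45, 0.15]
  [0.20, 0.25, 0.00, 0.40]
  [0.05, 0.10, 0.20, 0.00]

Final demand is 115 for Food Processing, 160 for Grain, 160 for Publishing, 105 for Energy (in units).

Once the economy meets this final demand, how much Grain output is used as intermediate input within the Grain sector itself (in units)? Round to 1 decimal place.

z_GG = 24.4

I − A =
  [   0.90    -0.25    -0.15    -0.10]
  [  -0.15     0.95    -0.45    -0.15]
  [  -0.20    -0.25     1.00    -0.40]
  [  -0.05    -0.10    -0.20     1.00]
Compute the cofactors C_ij = (−1)^(i+j)·(3×3 minor ij) of I−A; the adjugate is their transpose:
adj(I−A) = Cᵀ =
  [ 0.721000   0.288500   0.283750   0.228875]
  [ 0.250500   0.786000   0.456375   0.325500]
  [ 0.251375   0.316750   0.795875   0.391000]
  [ 0.111375   0.156375   0.219000   0.659625]
det(I−A) = Σ_j (I−A)_1j·C_1j = (0.90)(0.721000) + (-0.25)(0.250500) + (-0.15)(0.251375) + (-0.10)(0.111375) = 0.53743125
(I − A)⁻¹ = adj(I−A) / det(I−A) ≈
  [   1.3416     0.5368     0.5280     0.4259]
  [   0.4661     1.4625     0.8492     0.6057]
  [   0.4677     0.5894     1.4809     0.7275]
  [   0.2072     0.2910     0.4075     1.2274]
First solve x = (I − A)⁻¹ d = adj(I−A)·d / det(I−A); in particular x_G = (0.250500·115 + 0.786000·160 + 0.456375·160 + 0.325500·105) / 0.53743125 = 261.765 / 0.53743125 ≈ 487.067.
Intermediate flow from G to G: z_GG = a_GG · x_G = 0.05 × 261.765 / 0.53743125 = 13.08825 / 0.53743125 ≈ 24.4.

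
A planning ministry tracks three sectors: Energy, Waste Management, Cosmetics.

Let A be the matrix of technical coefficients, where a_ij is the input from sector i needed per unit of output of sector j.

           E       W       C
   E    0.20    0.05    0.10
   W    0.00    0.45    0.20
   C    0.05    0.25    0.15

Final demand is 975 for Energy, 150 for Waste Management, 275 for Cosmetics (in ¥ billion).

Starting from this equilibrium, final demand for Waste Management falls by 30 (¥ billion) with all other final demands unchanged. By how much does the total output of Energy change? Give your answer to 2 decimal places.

Δx_E = -6.12

I − A =
  [   0.80    -0.05    -0.10]
  [   0.00     0.55    -0.20]
  [  -0.05    -0.25     0.85]
Cofactors of I−A, C_ij = (−1)^(i+j)·(minor ij) (rows/columns in the sector order above):
  C_11 = (0.55)(0.85) − (-0.20)(-0.25) = 0.4175
  C_12 = −[(0.00)(0.85) − (-0.20)(-0.05)] = 0.0100
  C_13 = (0.00)(-0.25) − (0.55)(-0.05) = 0.0275
  C_21 = −[(-0.05)(0.85) − (-0.10)(-0.25)] = 0.0675
  C_22 = (0.80)(0.85) − (-0.10)(-0.05) = 0.6750
  C_23 = −[(0.80)(-0.25) − (-0.05)(-0.05)] = 0.2025
  C_31 = (-0.05)(-0.20) − (-0.10)(0.55) = 0.0650
  C_32 = −[(0.80)(-0.20) − (-0.10)(0.00)] = 0.1600
  C_33 = (0.80)(0.55) − (-0.05)(0.00) = 0.4400
det(I−A) = Σ_j (I−A)_1j·C_1j = (0.80)(0.4175) + (-0.05)(0.0100) + (-0.10)(0.0275) = 0.33075
adj(I−A) = Cᵀ =
  [ 0.4175   0.0675   0.0650]
  [ 0.0100   0.6750   0.1600]
  [ 0.0275   0.2025   0.4400]
(I − A)⁻¹ = adj(I−A) / det(I−A) ≈
  [   1.2623     0.2041     0.1965]
  [   0.0302     2.0408     0.4837]
  [   0.0831     0.6122     1.3303]
Δx = (I − A)⁻¹ Δd with Δd having -30 in the Waste Management component and 0 elsewhere.
So Δx_E = L_EW · (-30), where L_EW = adj(I−A)_EW / det(I−A) = 0.0675 / 0.33075.
Δx_E = 0.0675 × (-30) / 0.33075 = -2.025 / 0.33075 ≈ -6.12.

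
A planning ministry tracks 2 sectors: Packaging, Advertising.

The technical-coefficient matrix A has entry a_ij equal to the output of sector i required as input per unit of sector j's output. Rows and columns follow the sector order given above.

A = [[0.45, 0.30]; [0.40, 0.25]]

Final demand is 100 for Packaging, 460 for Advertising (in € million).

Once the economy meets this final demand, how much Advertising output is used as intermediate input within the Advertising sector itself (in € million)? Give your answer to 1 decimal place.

I − A =
  [   0.55    -0.30]
  [  -0.40     0.75]
det(I−A) = (0.55)(0.75) − (-0.30)(-0.40) = 0.2925
adj(I−A) = [[0.75, 0.30], [0.40, 0.55]]
(I − A)⁻¹ = adj(I−A) / det(I−A) ≈
  [   2.5641     1.0256]
  [   1.3675     1.8803]
First solve x = (I − A)⁻¹ d = adj(I−A)·d / det(I−A); in particular x_A = (0.40·100 + 0.55·460) / 0.2925 = 293.00 / 0.2925 ≈ 1001.709.
Intermediate flow from A to A: z_AA = a_AA · x_A = 0.25 × 293.00 / 0.2925 = 73.25 / 0.2925 ≈ 250.4.

z_AA = 250.4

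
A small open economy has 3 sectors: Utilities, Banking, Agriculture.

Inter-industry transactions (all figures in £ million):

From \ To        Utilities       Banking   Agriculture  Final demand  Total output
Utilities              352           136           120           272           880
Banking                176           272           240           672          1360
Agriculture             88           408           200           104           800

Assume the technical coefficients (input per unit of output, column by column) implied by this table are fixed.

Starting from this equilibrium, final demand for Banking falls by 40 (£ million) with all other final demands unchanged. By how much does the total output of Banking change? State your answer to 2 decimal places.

Technical coefficients a_ij = z_ij / X_j:
  a_11 = 352/880 = 0.40, a_21 = 176/880 = 0.20, a_31 = 88/880 = 0.10
  a_12 = 136/1360 = 0.10, a_22 = 272/1360 = 0.20, a_32 = 408/1360 = 0.30
  a_13 = 120/800 = 0.15, a_23 = 240/800 = 0.30, a_33 = 200/800 = 0.25
I − A =
  [   0.60    -0.10    -0.15]
  [  -0.20     0.80    -0.30]
  [  -0.10    -0.30     0.75]
Cofactors of I−A, C_ij = (−1)^(i+j)·(minor ij) (rows/columns in the sector order above):
  C_11 = (0.80)(0.75) − (-0.30)(-0.30) = 0.5100
  C_12 = −[(-0.20)(0.75) − (-0.30)(-0.10)] = 0.1800
  C_13 = (-0.20)(-0.30) − (0.80)(-0.10) = 0.1400
  C_21 = −[(-0.10)(0.75) − (-0.15)(-0.30)] = 0.1200
  C_22 = (0.60)(0.75) − (-0.15)(-0.10) = 0.4350
  C_23 = −[(0.60)(-0.30) − (-0.10)(-0.10)] = 0.1900
  C_31 = (-0.10)(-0.30) − (-0.15)(0.80) = 0.1500
  C_32 = −[(0.60)(-0.30) − (-0.15)(-0.20)] = 0.2100
  C_33 = (0.60)(0.80) − (-0.10)(-0.20) = 0.4600
det(I−A) = Σ_j (I−A)_1j·C_1j = (0.60)(0.5100) + (-0.10)(0.1800) + (-0.15)(0.1400) = 0.2670
adj(I−A) = Cᵀ =
  [ 0.5100   0.1200   0.1500]
  [ 0.1800   0.4350   0.2100]
  [ 0.1400   0.1900   0.4600]
(I − A)⁻¹ = adj(I−A) / det(I−A) ≈
  [   1.9101     0.4494     0.5618]
  [   0.6742     1.6292     0.7865]
  [   0.5243     0.7116     1.7228]
Δx = (I − A)⁻¹ Δd with Δd having -40 in the Banking component and 0 elsewhere.
So Δx_2 = L_22 · (-40), where L_22 = adj(I−A)_22 / det(I−A) = 0.4350 / 0.2670.
Δx_2 = 0.4350 × (-40) / 0.2670 = -17.40 / 0.2670 ≈ -65.17.

Δx_2 = -65.17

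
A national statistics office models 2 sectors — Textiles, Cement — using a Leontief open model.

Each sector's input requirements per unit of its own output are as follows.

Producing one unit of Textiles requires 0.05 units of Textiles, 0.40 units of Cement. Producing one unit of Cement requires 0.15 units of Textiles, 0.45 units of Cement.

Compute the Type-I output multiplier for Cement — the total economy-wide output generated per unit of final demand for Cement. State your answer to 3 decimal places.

I − A =
  [   0.95    -0.15]
  [  -0.40     0.55]
det(I−A) = (0.95)(0.55) − (-0.15)(-0.40) = 0.4625
adj(I−A) = [[0.55, 0.15], [0.40, 0.95]]
(I − A)⁻¹ = adj(I−A) / det(I−A) ≈
  [   1.1892     0.3243]
  [   0.8649     2.0541]
The output multiplier for sector j is the column-j sum of the Leontief inverse (I − A)⁻¹ = adj(I−A) / det(I−A).
Column C of adj(I−A): (0.15, 0.95); det(I−A) = 0.4625.
m_C = (0.15 + 0.95) / 0.4625 = 1.10 / 0.4625 ≈ 2.378.

m_C = 2.378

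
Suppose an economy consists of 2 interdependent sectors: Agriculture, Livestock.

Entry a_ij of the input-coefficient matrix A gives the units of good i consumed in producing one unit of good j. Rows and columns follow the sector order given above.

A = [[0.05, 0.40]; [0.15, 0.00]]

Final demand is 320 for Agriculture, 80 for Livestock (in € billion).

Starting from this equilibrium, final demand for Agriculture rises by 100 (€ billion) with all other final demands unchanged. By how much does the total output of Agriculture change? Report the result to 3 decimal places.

I − A =
  [   0.95    -0.40]
  [  -0.15     1.00]
det(I−A) = (0.95)(1.00) − (-0.40)(-0.15) = 0.8900
adj(I−A) = [[1.00, 0.40], [0.15, 0.95]]
(I − A)⁻¹ = adj(I−A) / det(I−A) ≈
  [   1.1236     0.4494]
  [   0.1685     1.0674]
Δx = (I − A)⁻¹ Δd with Δd having +100 in the Agriculture component and 0 elsewhere.
So Δx_1 = L_11 · (+100), where L_11 = adj(I−A)_11 / det(I−A) = 1.00 / 0.8900.
Δx_1 = 1.00 × (+100) / 0.8900 = 100.00 / 0.8900 ≈ 112.360.

Δx_1 = 112.360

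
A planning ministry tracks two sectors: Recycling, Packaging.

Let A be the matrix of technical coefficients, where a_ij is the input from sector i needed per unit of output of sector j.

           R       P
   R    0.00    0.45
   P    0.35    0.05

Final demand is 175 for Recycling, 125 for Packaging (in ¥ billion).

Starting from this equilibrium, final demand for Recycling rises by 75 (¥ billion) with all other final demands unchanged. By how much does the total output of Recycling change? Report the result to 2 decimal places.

I − A =
  [   1.00    -0.45]
  [  -0.35     0.95]
det(I−A) = (1.00)(0.95) − (-0.45)(-0.35) = 0.7925
adj(I−A) = [[0.95, 0.45], [0.35, 1.00]]
(I − A)⁻¹ = adj(I−A) / det(I−A) ≈
  [   1.1987     0.5678]
  [   0.4416     1.2618]
Δx = (I − A)⁻¹ Δd with Δd having +75 in the Recycling component and 0 elsewhere.
So Δx_R = L_RR · (+75), where L_RR = adj(I−A)_RR / det(I−A) = 0.95 / 0.7925.
Δx_R = 0.95 × (+75) / 0.7925 = 71.25 / 0.7925 ≈ 89.91.

Δx_R = 89.91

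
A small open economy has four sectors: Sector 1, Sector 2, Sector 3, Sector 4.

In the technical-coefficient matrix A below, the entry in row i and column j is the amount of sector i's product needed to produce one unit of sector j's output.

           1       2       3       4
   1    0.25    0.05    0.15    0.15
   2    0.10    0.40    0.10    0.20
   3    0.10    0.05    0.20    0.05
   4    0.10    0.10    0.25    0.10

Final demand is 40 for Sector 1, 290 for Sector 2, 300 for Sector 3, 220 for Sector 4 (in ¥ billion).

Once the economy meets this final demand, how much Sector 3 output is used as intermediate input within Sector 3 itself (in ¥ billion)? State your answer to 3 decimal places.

I − A =
  [   0.75    -0.05    -0.15    -0.15]
  [  -0.10     0.60    -0.10    -0.20]
  [  -0.10    -0.05     0.80    -0.05]
  [  -0.10    -0.10    -0.25     0.90]
Compute the cofactors C_ij = (−1)^(i+j)·(3×3 minor ij) of I−A; the adjugate is their transpose:
adj(I−A) = Cᵀ =
  [ 0.401000   0.056750   0.109000   0.085500]
  [ 0.101250   0.500625   0.123750   0.135000]
  [ 0.061000   0.043000   0.374000   0.040500]
  [ 0.072750   0.073875   0.129750   0.342000]
det(I−A) = Σ_j (I−A)_1j·C_1j = (0.75)(0.401000) + (-0.05)(0.101250) + (-0.15)(0.061000) + (-0.15)(0.072750) = 0.275625
(I − A)⁻¹ = adj(I−A) / det(I−A) ≈
  [   1.4549     0.2059     0.3955     0.3102]
  [   0.3673     1.8163     0.4490     0.4898]
  [   0.2213     0.1560     1.3569     0.1469]
  [   0.2639     0.2680     0.4707     1.2408]
First solve x = (I − A)⁻¹ d = adj(I−A)·d / det(I−A); in particular x_3 = (0.061000·40 + 0.043000·290 + 0.374000·300 + 0.040500·220) / 0.275625 = 136.02 / 0.275625 ≈ 493.49660.
Intermediate flow from 3 to 3: z_33 = a_33 · x_3 = 0.20 × 136.02 / 0.275625 = 27.204 / 0.275625 ≈ 98.699.

z_33 = 98.699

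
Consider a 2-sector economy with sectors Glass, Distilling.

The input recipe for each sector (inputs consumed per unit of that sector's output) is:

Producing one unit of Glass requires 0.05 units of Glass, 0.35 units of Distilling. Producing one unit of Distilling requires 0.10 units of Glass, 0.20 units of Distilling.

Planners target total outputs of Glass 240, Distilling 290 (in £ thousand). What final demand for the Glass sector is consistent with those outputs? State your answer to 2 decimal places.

I − A =
  [   0.95    -0.10]
  [  -0.35     0.80]
d = (I − A) x:
  d_1 = (+0.95)·240 + (-0.10)·290 = 199.00
  d_2 = (-0.35)·240 + (+0.80)·290 = 148.00

d_1 = 199.00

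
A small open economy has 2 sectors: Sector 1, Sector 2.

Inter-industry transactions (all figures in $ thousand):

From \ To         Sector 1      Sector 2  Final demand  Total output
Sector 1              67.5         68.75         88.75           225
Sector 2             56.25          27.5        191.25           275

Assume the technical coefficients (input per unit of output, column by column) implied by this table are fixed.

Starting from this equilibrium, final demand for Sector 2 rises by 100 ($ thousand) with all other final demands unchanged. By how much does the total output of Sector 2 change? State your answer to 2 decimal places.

Δx_2 = 123.35

Technical coefficients a_ij = z_ij / X_j:
  a_11 = 67.5/225 = 0.30, a_21 = 56.25/225 = 0.25
  a_12 = 68.75/275 = 0.25, a_22 = 27.5/275 = 0.10
I − A =
  [   0.70    -0.25]
  [  -0.25     0.90]
det(I−A) = (0.70)(0.90) − (-0.25)(-0.25) = 0.5675
adj(I−A) = [[0.90, 0.25], [0.25, 0.70]]
(I − A)⁻¹ = adj(I−A) / det(I−A) ≈
  [   1.5859     0.4405]
  [   0.4405     1.2335]
Δx = (I − A)⁻¹ Δd with Δd having +100 in the Sector 2 component and 0 elsewhere.
So Δx_2 = L_22 · (+100), where L_22 = adj(I−A)_22 / det(I−A) = 0.70 / 0.5675.
Δx_2 = 0.70 × (+100) / 0.5675 = 70.00 / 0.5675 ≈ 123.35.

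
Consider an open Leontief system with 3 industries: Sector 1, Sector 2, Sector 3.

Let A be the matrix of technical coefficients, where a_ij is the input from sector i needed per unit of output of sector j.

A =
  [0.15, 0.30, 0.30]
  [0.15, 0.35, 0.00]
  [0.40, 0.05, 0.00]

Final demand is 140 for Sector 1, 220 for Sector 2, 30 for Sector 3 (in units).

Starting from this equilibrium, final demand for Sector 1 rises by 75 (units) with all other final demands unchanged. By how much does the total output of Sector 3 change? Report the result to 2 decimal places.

Δx_3 = 46.96

I − A =
  [   0.85    -0.30    -0.30]
  [  -0.15     0.65     0.00]
  [  -0.40    -0.05     1.00]
Cofactors of I−A, C_ij = (−1)^(i+j)·(minor ij) (rows/columns in the sector order above):
  C_11 = (0.65)(1.00) − (0.00)(-0.05) = 0.6500
  C_12 = −[(-0.15)(1.00) − (0.00)(-0.40)] = 0.1500
  C_13 = (-0.15)(-0.05) − (0.65)(-0.40) = 0.2675
  C_21 = −[(-0.30)(1.00) − (-0.30)(-0.05)] = 0.3150
  C_22 = (0.85)(1.00) − (-0.30)(-0.40) = 0.7300
  C_23 = −[(0.85)(-0.05) − (-0.30)(-0.40)] = 0.1625
  C_31 = (-0.30)(0.00) − (-0.30)(0.65) = 0.1950
  C_32 = −[(0.85)(0.00) − (-0.30)(-0.15)] = 0.0450
  C_33 = (0.85)(0.65) − (-0.30)(-0.15) = 0.5075
det(I−A) = Σ_j (I−A)_1j·C_1j = (0.85)(0.6500) + (-0.30)(0.1500) + (-0.30)(0.2675) = 0.42725
adj(I−A) = Cᵀ =
  [ 0.6500   0.3150   0.1950]
  [ 0.1500   0.7300   0.0450]
  [ 0.2675   0.1625   0.5075]
(I − A)⁻¹ = adj(I−A) / det(I−A) ≈
  [   1.5214     0.7373     0.4564]
  [   0.3511     1.7086     0.1053]
  [   0.6261     0.3803     1.1878]
Δx = (I − A)⁻¹ Δd with Δd having +75 in the Sector 1 component and 0 elsewhere.
So Δx_3 = L_31 · (+75), where L_31 = adj(I−A)_31 / det(I−A) = 0.2675 / 0.42725.
Δx_3 = 0.2675 × (+75) / 0.42725 = 20.0625 / 0.42725 ≈ 46.96.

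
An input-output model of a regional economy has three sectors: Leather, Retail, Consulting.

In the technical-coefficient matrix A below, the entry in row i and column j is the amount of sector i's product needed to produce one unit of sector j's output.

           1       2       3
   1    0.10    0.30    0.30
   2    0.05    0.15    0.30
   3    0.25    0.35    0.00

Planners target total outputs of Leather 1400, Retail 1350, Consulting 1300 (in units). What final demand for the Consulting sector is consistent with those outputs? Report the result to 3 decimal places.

d_3 = 477.500

I − A =
  [   0.90    -0.30    -0.30]
  [  -0.05     0.85    -0.30]
  [  -0.25    -0.35     1.00]
d = (I − A) x:
  d_1 = (+0.90)·1400 + (-0.30)·1350 + (-0.30)·1300 = 465.000
  d_2 = (-0.05)·1400 + (+0.85)·1350 + (-0.30)·1300 = 687.500
  d_3 = (-0.25)·1400 + (-0.35)·1350 + (+1.00)·1300 = 477.500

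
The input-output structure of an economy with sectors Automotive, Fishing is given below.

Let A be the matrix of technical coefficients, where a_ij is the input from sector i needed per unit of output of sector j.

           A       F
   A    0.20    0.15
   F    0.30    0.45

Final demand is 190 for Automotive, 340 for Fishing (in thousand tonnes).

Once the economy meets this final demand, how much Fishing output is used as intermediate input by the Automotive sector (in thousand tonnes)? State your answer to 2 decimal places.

z_FA = 118.10

I − A =
  [   0.80    -0.15]
  [  -0.30     0.55]
det(I−A) = (0.80)(0.55) − (-0.15)(-0.30) = 0.3950
adj(I−A) = [[0.55, 0.15], [0.30, 0.80]]
(I − A)⁻¹ = adj(I−A) / det(I−A) ≈
  [   1.3924     0.3797]
  [   0.7595     2.0253]
First solve x = (I − A)⁻¹ d = adj(I−A)·d / det(I−A); in particular x_A = (0.55·190 + 0.15·340) / 0.3950 = 155.50 / 0.3950 ≈ 393.6709.
Intermediate flow from F to A: z_FA = a_FA · x_A = 0.30 × 155.50 / 0.3950 = 46.65 / 0.3950 ≈ 118.10.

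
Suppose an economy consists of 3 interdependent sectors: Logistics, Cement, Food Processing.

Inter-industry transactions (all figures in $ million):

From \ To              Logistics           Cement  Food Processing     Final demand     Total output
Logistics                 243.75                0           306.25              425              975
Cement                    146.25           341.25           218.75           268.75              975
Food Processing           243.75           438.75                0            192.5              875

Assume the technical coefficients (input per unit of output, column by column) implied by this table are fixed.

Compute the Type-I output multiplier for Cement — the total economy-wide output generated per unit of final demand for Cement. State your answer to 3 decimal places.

m_C = 3.588

Technical coefficients a_ij = z_ij / X_j:
  a_LL = 243.75/975 = 0.25, a_CL = 146.25/975 = 0.15, a_FL = 243.75/975 = 0.25
  a_LC = 0/975 = 0.00, a_CC = 341.25/975 = 0.35, a_FC = 438.75/975 = 0.45
  a_LF = 306.25/875 = 0.35, a_CF = 218.75/875 = 0.25, a_FF = 0/875 = 0.00
I − A =
  [   0.75     0.00    -0.35]
  [  -0.15     0.65    -0.25]
  [  -0.25    -0.45     1.00]
Cofactors of I−A, C_ij = (−1)^(i+j)·(minor ij) (rows/columns in the sector order above):
  C_11 = (0.65)(1.00) − (-0.25)(-0.45) = 0.5375
  C_12 = −[(-0.15)(1.00) − (-0.25)(-0.25)] = 0.2125
  C_13 = (-0.15)(-0.45) − (0.65)(-0.25) = 0.2300
  C_21 = −[(0.00)(1.00) − (-0.35)(-0.45)] = 0.1575
  C_22 = (0.75)(1.00) − (-0.35)(-0.25) = 0.6625
  C_23 = −[(0.75)(-0.45) − (0.00)(-0.25)] = 0.3375
  C_31 = (0.00)(-0.25) − (-0.35)(0.65) = 0.2275
  C_32 = −[(0.75)(-0.25) − (-0.35)(-0.15)] = 0.2400
  C_33 = (0.75)(0.65) − (0.00)(-0.15) = 0.4875
det(I−A) = Σ_j (I−A)_1j·C_1j = (0.75)(0.5375) + (0.00)(0.2125) + (-0.35)(0.2300) = 0.322625
adj(I−A) = Cᵀ =
  [ 0.5375   0.1575   0.2275]
  [ 0.2125   0.6625   0.2400]
  [ 0.2300   0.3375   0.4875]
(I − A)⁻¹ = adj(I−A) / det(I−A) ≈
  [   1.6660     0.4882     0.7052]
  [   0.6587     2.0535     0.7439]
  [   0.7129     1.0461     1.5110]
The output multiplier for sector j is the column-j sum of the Leontief inverse (I − A)⁻¹ = adj(I−A) / det(I−A).
Column C of adj(I−A): (0.1575, 0.6625, 0.3375); det(I−A) = 0.322625.
m_C = (0.1575 + 0.6625 + 0.3375) / 0.322625 = 1.1575 / 0.322625 ≈ 3.588.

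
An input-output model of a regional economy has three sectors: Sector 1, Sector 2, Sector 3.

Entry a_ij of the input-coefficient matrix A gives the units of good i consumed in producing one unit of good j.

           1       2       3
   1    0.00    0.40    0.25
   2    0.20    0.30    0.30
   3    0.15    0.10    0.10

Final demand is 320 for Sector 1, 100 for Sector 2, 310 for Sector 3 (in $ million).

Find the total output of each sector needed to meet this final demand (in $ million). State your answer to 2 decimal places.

x_1 = 672.48, x_2 = 557.18, x_3 = 518.43

I − A =
  [   1.00    -0.40    -0.25]
  [  -0.20     0.70    -0.30]
  [  -0.15    -0.10     0.90]
Cofactors of I−A, C_ij = (−1)^(i+j)·(minor ij) (rows/columns in the sector order above):
  C_11 = (0.70)(0.90) − (-0.30)(-0.10) = 0.6000
  C_12 = −[(-0.20)(0.90) − (-0.30)(-0.15)] = 0.2250
  C_13 = (-0.20)(-0.10) − (0.70)(-0.15) = 0.1250
  C_21 = −[(-0.40)(0.90) − (-0.25)(-0.10)] = 0.3850
  C_22 = (1.00)(0.90) − (-0.25)(-0.15) = 0.8625
  C_23 = −[(1.00)(-0.10) − (-0.40)(-0.15)] = 0.1600
  C_31 = (-0.40)(-0.30) − (-0.25)(0.70) = 0.2950
  C_32 = −[(1.00)(-0.30) − (-0.25)(-0.20)] = 0.3500
  C_33 = (1.00)(0.70) − (-0.40)(-0.20) = 0.6200
det(I−A) = Σ_j (I−A)_1j·C_1j = (1.00)(0.6000) + (-0.40)(0.2250) + (-0.25)(0.1250) = 0.47875
adj(I−A) = Cᵀ =
  [ 0.6000   0.3850   0.2950]
  [ 0.2250   0.8625   0.3500]
  [ 0.1250   0.1600   0.6200]
(I − A)⁻¹ = adj(I−A) / det(I−A) ≈
  [   1.2533     0.8042     0.6162]
  [   0.4700     1.8016     0.7311]
  [   0.2611     0.3342     1.2950]
x = (I − A)⁻¹ d = adj(I−A)·d / det(I−A), with det(I−A) = 0.47875:
  x_1 = (0.6000·320 + 0.3850·100 + 0.2950·310) / 0.47875 = 321.95 / 0.47875 ≈ 672.48
  x_2 = (0.2250·320 + 0.8625·100 + 0.3500·310) / 0.47875 = 266.75 / 0.47875 ≈ 557.18
  x_3 = (0.1250·320 + 0.1600·100 + 0.6200·310) / 0.47875 = 248.20 / 0.47875 ≈ 518.43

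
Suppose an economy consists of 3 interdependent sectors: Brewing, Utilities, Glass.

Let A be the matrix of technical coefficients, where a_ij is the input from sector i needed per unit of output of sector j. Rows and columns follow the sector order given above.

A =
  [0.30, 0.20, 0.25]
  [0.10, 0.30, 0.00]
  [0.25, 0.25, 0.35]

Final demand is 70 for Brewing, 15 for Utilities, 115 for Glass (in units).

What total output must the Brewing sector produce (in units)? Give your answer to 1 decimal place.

I − A =
  [   0.70    -0.20    -0.25]
  [  -0.10     0.70     0.00]
  [  -0.25    -0.25     0.65]
Cofactors of I−A, C_ij = (−1)^(i+j)·(minor ij) (rows/columns in the sector order above):
  C_11 = (0.70)(0.65) − (0.00)(-0.25) = 0.4550
  C_12 = −[(-0.10)(0.65) − (0.00)(-0.25)] = 0.0650
  C_13 = (-0.10)(-0.25) − (0.70)(-0.25) = 0.2000
  C_21 = −[(-0.20)(0.65) − (-0.25)(-0.25)] = 0.1925
  C_22 = (0.70)(0.65) − (-0.25)(-0.25) = 0.3925
  C_23 = −[(0.70)(-0.25) − (-0.20)(-0.25)] = 0.2250
  C_31 = (-0.20)(0.00) − (-0.25)(0.70) = 0.1750
  C_32 = −[(0.70)(0.00) − (-0.25)(-0.10)] = 0.0250
  C_33 = (0.70)(0.70) − (-0.20)(-0.10) = 0.4700
det(I−A) = Σ_j (I−A)_1j·C_1j = (0.70)(0.4550) + (-0.20)(0.0650) + (-0.25)(0.2000) = 0.2555
adj(I−A) = Cᵀ =
  [ 0.4550   0.1925   0.1750]
  [ 0.0650   0.3925   0.0250]
  [ 0.2000   0.2250   0.4700]
(I − A)⁻¹ = adj(I−A) / det(I−A) ≈
  [   1.7808     0.7534     0.6849]
  [   0.2544     1.5362     0.0978]
  [   0.7828     0.8806     1.8395]
x = (I − A)⁻¹ d = adj(I−A)·d / det(I−A), with det(I−A) = 0.2555:
  x_B = (0.4550·70 + 0.1925·15 + 0.1750·115) / 0.2555 = 54.8625 / 0.2555 ≈ 214.7
  x_U = (0.0650·70 + 0.3925·15 + 0.0250·115) / 0.2555 = 13.3125 / 0.2555 ≈ 52.1
  x_G = (0.2000·70 + 0.2250·15 + 0.4700·115) / 0.2555 = 71.425 / 0.2555 ≈ 279.5

x_B = 214.7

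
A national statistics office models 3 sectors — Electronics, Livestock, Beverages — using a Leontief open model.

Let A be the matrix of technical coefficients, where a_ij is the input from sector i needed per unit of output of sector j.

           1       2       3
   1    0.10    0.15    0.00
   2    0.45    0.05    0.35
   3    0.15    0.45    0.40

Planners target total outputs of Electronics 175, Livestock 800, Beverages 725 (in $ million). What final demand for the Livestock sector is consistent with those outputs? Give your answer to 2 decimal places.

d_2 = 427.50

I − A =
  [   0.90    -0.15     0.00]
  [  -0.45     0.95    -0.35]
  [  -0.15    -0.45     0.60]
d = (I − A) x:
  d_1 = (+0.90)·175 + (-0.15)·800 + (+0.00)·725 = 37.50
  d_2 = (-0.45)·175 + (+0.95)·800 + (-0.35)·725 = 427.50
  d_3 = (-0.15)·175 + (-0.45)·800 + (+0.60)·725 = 48.75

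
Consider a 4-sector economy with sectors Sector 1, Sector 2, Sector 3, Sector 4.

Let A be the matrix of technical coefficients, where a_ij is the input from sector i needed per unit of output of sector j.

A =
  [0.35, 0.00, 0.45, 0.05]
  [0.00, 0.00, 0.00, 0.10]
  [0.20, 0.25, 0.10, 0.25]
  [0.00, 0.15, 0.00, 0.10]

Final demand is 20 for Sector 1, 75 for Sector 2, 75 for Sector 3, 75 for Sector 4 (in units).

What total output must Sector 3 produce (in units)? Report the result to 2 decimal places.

x_3 = 168.35

I − A =
  [   0.65     0.00    -0.45    -0.05]
  [   0.00     1.00     0.00    -0.10]
  [  -0.20    -0.25     0.90    -0.25]
  [   0.00    -0.15     0.00     0.90]
Compute the cofactors C_ij = (−1)^(i+j)·(3×3 minor ij) of I−A; the adjugate is their transpose:
adj(I−A) = Cᵀ =
  [ 0.796500   0.124875   0.398250   0.168750]
  [ 0.000000   0.445500   0.000000   0.049500]
  [ 0.177000   0.172125   0.575250   0.188750]
  [ 0.000000   0.074250   0.000000   0.495000]
det(I−A) = Σ_j (I−A)_1j·C_1j = (0.65)(0.796500) + (0.00)(0.000000) + (-0.45)(0.177000) + (-0.05)(0.000000) = 0.438075
(I − A)⁻¹ = adj(I−A) / det(I−A) ≈
  [   1.8182     0.2851     0.9091     0.3852]
  [   0.0000     1.0169     0.0000     0.1130]
  [   0.4040     0.3929     1.3131     0.4309]
  [   0.0000     0.1695     0.0000     1.1299]
x = (I − A)⁻¹ d = adj(I−A)·d / det(I−A), with det(I−A) = 0.438075:
  x_1 = (0.796500·20 + 0.124875·75 + 0.398250·75 + 0.168750·75) / 0.438075 = 67.820625 / 0.438075 ≈ 154.82
  x_2 = (0.000000·20 + 0.445500·75 + 0.000000·75 + 0.049500·75) / 0.438075 = 37.125 / 0.438075 ≈ 84.75
  x_3 = (0.177000·20 + 0.172125·75 + 0.575250·75 + 0.188750·75) / 0.438075 = 73.749375 / 0.438075 ≈ 168.35
  x_4 = (0.000000·20 + 0.074250·75 + 0.000000·75 + 0.495000·75) / 0.438075 = 42.69375 / 0.438075 ≈ 97.46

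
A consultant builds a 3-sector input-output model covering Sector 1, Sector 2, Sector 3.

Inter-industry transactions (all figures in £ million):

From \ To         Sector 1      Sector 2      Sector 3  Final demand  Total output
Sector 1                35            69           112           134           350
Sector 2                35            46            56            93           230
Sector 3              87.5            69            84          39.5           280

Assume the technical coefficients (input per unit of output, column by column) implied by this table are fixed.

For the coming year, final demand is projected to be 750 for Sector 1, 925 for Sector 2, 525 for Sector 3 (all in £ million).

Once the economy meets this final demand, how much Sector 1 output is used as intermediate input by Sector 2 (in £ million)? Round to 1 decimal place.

z_12 = 648.2

Technical coefficients a_ij = z_ij / X_j:
  a_11 = 35/350 = 0.10, a_21 = 35/350 = 0.10, a_31 = 87.5/350 = 0.25
  a_12 = 69/230 = 0.30, a_22 = 46/230 = 0.20, a_32 = 69/230 = 0.30
  a_13 = 112/280 = 0.40, a_23 = 56/280 = 0.20, a_33 = 84/280 = 0.30
I − A =
  [   0.90    -0.30    -0.40]
  [  -0.10     0.80    -0.20]
  [  -0.25    -0.30     0.70]
Cofactors of I−A, C_ij = (−1)^(i+j)·(minor ij) (rows/columns in the sector order above):
  C_11 = (0.80)(0.70) − (-0.20)(-0.30) = 0.5000
  C_12 = −[(-0.10)(0.70) − (-0.20)(-0.25)] = 0.1200
  C_13 = (-0.10)(-0.30) − (0.80)(-0.25) = 0.2300
  C_21 = −[(-0.30)(0.70) − (-0.40)(-0.30)] = 0.3300
  C_22 = (0.90)(0.70) − (-0.40)(-0.25) = 0.5300
  C_23 = −[(0.90)(-0.30) − (-0.30)(-0.25)] = 0.3450
  C_31 = (-0.30)(-0.20) − (-0.40)(0.80) = 0.3800
  C_32 = −[(0.90)(-0.20) − (-0.40)(-0.10)] = 0.2200
  C_33 = (0.90)(0.80) − (-0.30)(-0.10) = 0.6900
det(I−A) = Σ_j (I−A)_1j·C_1j = (0.90)(0.5000) + (-0.30)(0.1200) + (-0.40)(0.2300) = 0.3220
adj(I−A) = Cᵀ =
  [ 0.5000   0.3300   0.3800]
  [ 0.1200   0.5300   0.2200]
  [ 0.2300   0.3450   0.6900]
(I − A)⁻¹ = adj(I−A) / det(I−A) ≈
  [   1.5528     1.0248     1.1801]
  [   0.3727     1.6460     0.6832]
  [   0.7143     1.0714     2.1429]
First solve x = (I − A)⁻¹ d = adj(I−A)·d / det(I−A); in particular x_2 = (0.1200·750 + 0.5300·925 + 0.2200·525) / 0.3220 = 695.75 / 0.3220 ≈ 2160.714.
Intermediate flow from 1 to 2: z_12 = a_12 · x_2 = 0.30 × 695.75 / 0.3220 = 208.725 / 0.3220 ≈ 648.2.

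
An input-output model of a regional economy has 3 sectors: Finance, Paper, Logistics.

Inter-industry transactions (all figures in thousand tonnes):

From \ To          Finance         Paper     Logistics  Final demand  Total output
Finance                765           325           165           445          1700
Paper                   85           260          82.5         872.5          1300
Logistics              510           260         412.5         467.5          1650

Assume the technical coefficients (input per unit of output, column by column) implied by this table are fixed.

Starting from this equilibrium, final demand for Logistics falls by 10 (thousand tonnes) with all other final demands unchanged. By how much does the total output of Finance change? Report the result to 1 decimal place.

Technical coefficients a_ij = z_ij / X_j:
  a_11 = 765/1700 = 0.45, a_21 = 85/1700 = 0.05, a_31 = 510/1700 = 0.30
  a_12 = 325/1300 = 0.25, a_22 = 260/1300 = 0.20, a_32 = 260/1300 = 0.20
  a_13 = 165/1650 = 0.10, a_23 = 82.5/1650 = 0.05, a_33 = 412.5/1650 = 0.25
I − A =
  [   0.55    -0.25    -0.10]
  [  -0.05     0.80    -0.05]
  [  -0.30    -0.20     0.75]
Cofactors of I−A, C_ij = (−1)^(i+j)·(minor ij) (rows/columns in the sector order above):
  C_11 = (0.80)(0.75) − (-0.05)(-0.20) = 0.5900
  C_12 = −[(-0.05)(0.75) − (-0.05)(-0.30)] = 0.0525
  C_13 = (-0.05)(-0.20) − (0.80)(-0.30) = 0.2500
  C_21 = −[(-0.25)(0.75) − (-0.10)(-0.20)] = 0.2075
  C_22 = (0.55)(0.75) − (-0.10)(-0.30) = 0.3825
  C_23 = −[(0.55)(-0.20) − (-0.25)(-0.30)] = 0.1850
  C_31 = (-0.25)(-0.05) − (-0.10)(0.80) = 0.0925
  C_32 = −[(0.55)(-0.05) − (-0.10)(-0.05)] = 0.0325
  C_33 = (0.55)(0.80) − (-0.25)(-0.05) = 0.4275
det(I−A) = Σ_j (I−A)_1j·C_1j = (0.55)(0.5900) + (-0.25)(0.0525) + (-0.10)(0.2500) = 0.286375
adj(I−A) = Cᵀ =
  [ 0.5900   0.2075   0.0925]
  [ 0.0525   0.3825   0.0325]
  [ 0.2500   0.1850   0.4275]
(I − A)⁻¹ = adj(I−A) / det(I−A) ≈
  [   2.0602     0.7246     0.3230]
  [   0.1833     1.3357     0.1135]
  [   0.8730     0.6460     1.4928]
Δx = (I − A)⁻¹ Δd with Δd having -10 in the Logistics component and 0 elsewhere.
So Δx_1 = L_13 · (-10), where L_13 = adj(I−A)_13 / det(I−A) = 0.0925 / 0.286375.
Δx_1 = 0.0925 × (-10) / 0.286375 = -0.925 / 0.286375 ≈ -3.2.

Δx_1 = -3.2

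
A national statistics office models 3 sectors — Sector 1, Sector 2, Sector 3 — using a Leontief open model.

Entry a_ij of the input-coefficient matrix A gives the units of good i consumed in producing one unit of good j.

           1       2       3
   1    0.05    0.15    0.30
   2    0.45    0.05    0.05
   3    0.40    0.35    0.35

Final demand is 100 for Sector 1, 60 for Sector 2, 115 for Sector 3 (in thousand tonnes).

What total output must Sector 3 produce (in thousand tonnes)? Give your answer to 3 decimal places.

I − A =
  [   0.95    -0.15    -0.30]
  [  -0.45     0.95    -0.05]
  [  -0.40    -0.35     0.65]
Cofactors of I−A, C_ij = (−1)^(i+j)·(minor ij) (rows/columns in the sector order above):
  C_11 = (0.95)(0.65) − (-0.05)(-0.35) = 0.6000
  C_12 = −[(-0.45)(0.65) − (-0.05)(-0.40)] = 0.3125
  C_13 = (-0.45)(-0.35) − (0.95)(-0.40) = 0.5375
  C_21 = −[(-0.15)(0.65) − (-0.30)(-0.35)] = 0.2025
  C_22 = (0.95)(0.65) − (-0.30)(-0.40) = 0.4975
  C_23 = −[(0.95)(-0.35) − (-0.15)(-0.40)] = 0.3925
  C_31 = (-0.15)(-0.05) − (-0.30)(0.95) = 0.2925
  C_32 = −[(0.95)(-0.05) − (-0.30)(-0.45)] = 0.1825
  C_33 = (0.95)(0.95) − (-0.15)(-0.45) = 0.8350
det(I−A) = Σ_j (I−A)_1j·C_1j = (0.95)(0.6000) + (-0.15)(0.3125) + (-0.30)(0.5375) = 0.361875
adj(I−A) = Cᵀ =
  [ 0.6000   0.2025   0.2925]
  [ 0.3125   0.4975   0.1825]
  [ 0.5375   0.3925   0.8350]
(I − A)⁻¹ = adj(I−A) / det(I−A) ≈
  [   1.6580     0.5596     0.8083]
  [   0.8636     1.3748     0.5043]
  [   1.4853     1.0846     2.3074]
x = (I − A)⁻¹ d = adj(I−A)·d / det(I−A), with det(I−A) = 0.361875:
  x_1 = (0.6000·100 + 0.2025·60 + 0.2925·115) / 0.361875 = 105.7875 / 0.361875 ≈ 292.332
  x_2 = (0.3125·100 + 0.4975·60 + 0.1825·115) / 0.361875 = 82.0875 / 0.361875 ≈ 226.839
  x_3 = (0.5375·100 + 0.3925·60 + 0.8350·115) / 0.361875 = 173.325 / 0.361875 ≈ 478.964

x_3 = 478.964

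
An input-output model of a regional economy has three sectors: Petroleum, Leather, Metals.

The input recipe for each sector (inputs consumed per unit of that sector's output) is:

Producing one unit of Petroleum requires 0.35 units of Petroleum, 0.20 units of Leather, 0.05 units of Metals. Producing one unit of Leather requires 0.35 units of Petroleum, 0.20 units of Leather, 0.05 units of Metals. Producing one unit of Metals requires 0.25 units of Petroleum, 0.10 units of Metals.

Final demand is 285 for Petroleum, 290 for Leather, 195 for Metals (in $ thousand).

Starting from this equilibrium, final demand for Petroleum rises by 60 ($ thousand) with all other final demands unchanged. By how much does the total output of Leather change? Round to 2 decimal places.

Δx_L = 27.52

I − A =
  [   0.65    -0.35    -0.25]
  [  -0.20     0.80     0.00]
  [  -0.05    -0.05     0.90]
Cofactors of I−A, C_ij = (−1)^(i+j)·(minor ij) (rows/columns in the sector order above):
  C_11 = (0.80)(0.90) − (0.00)(-0.05) = 0.7200
  C_12 = −[(-0.20)(0.90) − (0.00)(-0.05)] = 0.1800
  C_13 = (-0.20)(-0.05) − (0.80)(-0.05) = 0.0500
  C_21 = −[(-0.35)(0.90) − (-0.25)(-0.05)] = 0.3275
  C_22 = (0.65)(0.90) − (-0.25)(-0.05) = 0.5725
  C_23 = −[(0.65)(-0.05) − (-0.35)(-0.05)] = 0.0500
  C_31 = (-0.35)(0.00) − (-0.25)(0.80) = 0.2000
  C_32 = −[(0.65)(0.00) − (-0.25)(-0.20)] = 0.0500
  C_33 = (0.65)(0.80) − (-0.35)(-0.20) = 0.4500
det(I−A) = Σ_j (I−A)_1j·C_1j = (0.65)(0.7200) + (-0.35)(0.1800) + (-0.25)(0.0500) = 0.3925
adj(I−A) = Cᵀ =
  [ 0.7200   0.3275   0.2000]
  [ 0.1800   0.5725   0.0500]
  [ 0.0500   0.0500   0.4500]
(I − A)⁻¹ = adj(I−A) / det(I−A) ≈
  [   1.8344     0.8344     0.5096]
  [   0.4586     1.4586     0.1274]
  [   0.1274     0.1274     1.1465]
Δx = (I − A)⁻¹ Δd with Δd having +60 in the Petroleum component and 0 elsewhere.
So Δx_L = L_LP · (+60), where L_LP = adj(I−A)_LP / det(I−A) = 0.1800 / 0.3925.
Δx_L = 0.1800 × (+60) / 0.3925 = 10.80 / 0.3925 ≈ 27.52.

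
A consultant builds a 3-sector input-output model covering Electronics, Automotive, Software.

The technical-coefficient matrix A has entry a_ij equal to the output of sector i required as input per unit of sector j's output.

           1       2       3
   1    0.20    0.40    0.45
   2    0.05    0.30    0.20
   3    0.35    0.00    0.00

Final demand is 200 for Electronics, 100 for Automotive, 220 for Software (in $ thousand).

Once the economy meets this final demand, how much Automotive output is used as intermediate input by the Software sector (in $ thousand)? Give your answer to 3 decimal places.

I − A =
  [   0.80    -0.40    -0.45]
  [  -0.05     0.70    -0.20]
  [  -0.35     0.00     1.00]
Cofactors of I−A, C_ij = (−1)^(i+j)·(minor ij) (rows/columns in the sector order above):
  C_11 = (0.70)(1.00) − (-0.20)(0.00) = 0.7000
  C_12 = −[(-0.05)(1.00) − (-0.20)(-0.35)] = 0.1200
  C_13 = (-0.05)(0.00) − (0.70)(-0.35) = 0.2450
  C_21 = −[(-0.40)(1.00) − (-0.45)(0.00)] = 0.4000
  C_22 = (0.80)(1.00) − (-0.45)(-0.35) = 0.6425
  C_23 = −[(0.80)(0.00) − (-0.40)(-0.35)] = 0.1400
  C_31 = (-0.40)(-0.20) − (-0.45)(0.70) = 0.3950
  C_32 = −[(0.80)(-0.20) − (-0.45)(-0.05)] = 0.1825
  C_33 = (0.80)(0.70) − (-0.40)(-0.05) = 0.5400
det(I−A) = Σ_j (I−A)_1j·C_1j = (0.80)(0.7000) + (-0.40)(0.1200) + (-0.45)(0.2450) = 0.40175
adj(I−A) = Cᵀ =
  [ 0.7000   0.4000   0.3950]
  [ 0.1200   0.6425   0.1825]
  [ 0.2450   0.1400   0.5400]
(I − A)⁻¹ = adj(I−A) / det(I−A) ≈
  [   1.7424     0.9956     0.9832]
  [   0.2987     1.5993     0.4543]
  [   0.6098     0.3485     1.3441]
First solve x = (I − A)⁻¹ d = adj(I−A)·d / det(I−A); in particular x_3 = (0.2450·200 + 0.1400·100 + 0.5400·220) / 0.40175 = 181.80 / 0.40175 ≈ 452.52022.
Intermediate flow from 2 to 3: z_23 = a_23 · x_3 = 0.20 × 181.80 / 0.40175 = 36.36 / 0.40175 ≈ 90.504.

z_23 = 90.504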